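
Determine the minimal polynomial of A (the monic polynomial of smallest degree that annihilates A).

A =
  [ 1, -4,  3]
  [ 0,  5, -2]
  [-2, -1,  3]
x^3 - 9*x^2 + 27*x - 27

The characteristic polynomial is χ_A(x) = (x - 3)^3, so the eigenvalues are known. The minimal polynomial is
  m_A(x) = Π_λ (x − λ)^{k_λ}
where k_λ is the size of the *largest* Jordan block for λ (equivalently, the smallest k with (A − λI)^k v = 0 for every generalised eigenvector v of λ).

  λ = 3: largest Jordan block has size 3, contributing (x − 3)^3

So m_A(x) = (x - 3)^3 = x^3 - 9*x^2 + 27*x - 27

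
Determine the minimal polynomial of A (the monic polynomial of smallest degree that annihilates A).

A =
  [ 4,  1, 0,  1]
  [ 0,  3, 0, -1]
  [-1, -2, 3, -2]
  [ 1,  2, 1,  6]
x^3 - 12*x^2 + 48*x - 64

The characteristic polynomial is χ_A(x) = (x - 4)^4, so the eigenvalues are known. The minimal polynomial is
  m_A(x) = Π_λ (x − λ)^{k_λ}
where k_λ is the size of the *largest* Jordan block for λ (equivalently, the smallest k with (A − λI)^k v = 0 for every generalised eigenvector v of λ).

  λ = 4: largest Jordan block has size 3, contributing (x − 4)^3

So m_A(x) = (x - 4)^3 = x^3 - 12*x^2 + 48*x - 64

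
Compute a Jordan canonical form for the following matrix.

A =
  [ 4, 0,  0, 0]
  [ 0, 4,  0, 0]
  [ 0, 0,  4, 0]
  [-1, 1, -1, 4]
J_2(4) ⊕ J_1(4) ⊕ J_1(4)

The characteristic polynomial is
  det(x·I − A) = x^4 - 16*x^3 + 96*x^2 - 256*x + 256 = (x - 4)^4

Eigenvalues and multiplicities (the geometric multiplicity of λ is n − rank(A − λI), which equals the number of Jordan blocks for λ):
  λ = 4: algebraic multiplicity = 4, geometric multiplicity = 3

Determining the block sizes for each eigenvalue:
  λ = 4: 3 blocks summing to 4 forces exactly one block of size 2 and the rest size 1 → block sizes [2, 1, 1]

Assembling the blocks gives a Jordan form
J =
  [4, 1, 0, 0]
  [0, 4, 0, 0]
  [0, 0, 4, 0]
  [0, 0, 0, 4]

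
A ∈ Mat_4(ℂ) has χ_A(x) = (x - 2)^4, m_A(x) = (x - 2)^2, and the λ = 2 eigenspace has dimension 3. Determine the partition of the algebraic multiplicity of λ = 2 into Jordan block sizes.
Block sizes for λ = 2: [2, 1, 1]

Step 1 — from the characteristic polynomial, algebraic multiplicity of λ = 2 is 4. From dim ker(A − (2)·I) = 3, there are exactly 3 Jordan blocks for λ = 2.
Step 2 — from the minimal polynomial, the factor (x − 2)^2 tells us the largest block for λ = 2 has size 2.
Step 3 — with total size 4, 3 blocks, and largest block 2, the block sizes (in nonincreasing order) are [2, 1, 1].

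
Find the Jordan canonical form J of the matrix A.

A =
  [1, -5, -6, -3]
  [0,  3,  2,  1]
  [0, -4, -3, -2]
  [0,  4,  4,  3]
J_3(1) ⊕ J_1(1)

The characteristic polynomial is
  det(x·I − A) = x^4 - 4*x^3 + 6*x^2 - 4*x + 1 = (x - 1)^4

Eigenvalues and multiplicities (the geometric multiplicity of λ is n − rank(A − λI), which equals the number of Jordan blocks for λ):
  λ = 1: algebraic multiplicity = 4, geometric multiplicity = 2

Determining the block sizes for each eigenvalue:
  λ = 1: with am = 4 and gm = 2, the partition is not yet determined (e.g. several partitions of 4 into 2 parts exist). Let N = A − (1)·I. Computing rank(N^1) = 2, rank(N^2) = 1, rank(N^3) = 0; the number of blocks of size ≥ j is rank(N^{j−1}) − rank(N^j), giving [2, 1, 1]. So we have 1 block(s) of size 3, 1 block(s) of size 1 → block sizes [3, 1]

Assembling the blocks gives a Jordan form
J =
  [1, 1, 0, 0]
  [0, 1, 1, 0]
  [0, 0, 1, 0]
  [0, 0, 0, 1]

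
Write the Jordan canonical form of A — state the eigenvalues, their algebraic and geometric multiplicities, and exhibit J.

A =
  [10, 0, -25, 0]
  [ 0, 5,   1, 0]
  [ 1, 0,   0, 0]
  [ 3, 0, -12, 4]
J_1(4) ⊕ J_3(5)

The characteristic polynomial is
  det(x·I − A) = x^4 - 19*x^3 + 135*x^2 - 425*x + 500 = (x - 5)^3*(x - 4)

Eigenvalues and multiplicities (the geometric multiplicity of λ is n − rank(A − λI), which equals the number of Jordan blocks for λ):
  λ = 4: algebraic multiplicity = 1, geometric multiplicity = 1
  λ = 5: algebraic multiplicity = 3, geometric multiplicity = 1

Determining the block sizes for each eigenvalue:
  λ = 4: one block (gm = 1), so the single block has size am = 1 → block sizes [1]
  λ = 5: one block (gm = 1), so the single block has size am = 3 → block sizes [3]

Assembling the blocks gives a Jordan form
J =
  [4, 0, 0, 0]
  [0, 5, 1, 0]
  [0, 0, 5, 1]
  [0, 0, 0, 5]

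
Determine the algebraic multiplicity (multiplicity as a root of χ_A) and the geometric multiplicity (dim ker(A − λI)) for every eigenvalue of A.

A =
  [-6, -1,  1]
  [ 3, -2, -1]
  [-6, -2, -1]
λ = -3: alg = 3, geom = 2

Step 1 — factor the characteristic polynomial to read off the algebraic multiplicities:
  χ_A(x) = (x + 3)^3

Step 2 — compute geometric multiplicities via the rank-nullity identity g(λ) = n − rank(A − λI):
  rank(A − (-3)·I) = 1, so dim ker(A − (-3)·I) = n − 1 = 2

Summary:
  λ = -3: algebraic multiplicity = 3, geometric multiplicity = 2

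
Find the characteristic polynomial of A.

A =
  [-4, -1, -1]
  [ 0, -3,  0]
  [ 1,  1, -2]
x^3 + 9*x^2 + 27*x + 27

Expanding det(x·I − A) (e.g. by cofactor expansion or by noting that A is similar to its Jordan form J, which has the same characteristic polynomial as A) gives
  χ_A(x) = x^3 + 9*x^2 + 27*x + 27
which factors as (x + 3)^3. The eigenvalues (with algebraic multiplicities) are λ = -3 with multiplicity 3.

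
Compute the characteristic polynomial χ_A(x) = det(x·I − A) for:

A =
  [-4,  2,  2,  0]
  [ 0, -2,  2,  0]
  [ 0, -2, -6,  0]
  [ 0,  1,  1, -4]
x^4 + 16*x^3 + 96*x^2 + 256*x + 256

Expanding det(x·I − A) (e.g. by cofactor expansion or by noting that A is similar to its Jordan form J, which has the same characteristic polynomial as A) gives
  χ_A(x) = x^4 + 16*x^3 + 96*x^2 + 256*x + 256
which factors as (x + 4)^4. The eigenvalues (with algebraic multiplicities) are λ = -4 with multiplicity 4.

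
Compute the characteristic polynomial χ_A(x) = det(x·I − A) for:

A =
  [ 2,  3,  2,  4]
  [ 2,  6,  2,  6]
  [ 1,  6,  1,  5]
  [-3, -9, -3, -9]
x^4

Expanding det(x·I − A) (e.g. by cofactor expansion or by noting that A is similar to its Jordan form J, which has the same characteristic polynomial as A) gives
  χ_A(x) = x^4
which factors as x^4. The eigenvalues (with algebraic multiplicities) are λ = 0 with multiplicity 4.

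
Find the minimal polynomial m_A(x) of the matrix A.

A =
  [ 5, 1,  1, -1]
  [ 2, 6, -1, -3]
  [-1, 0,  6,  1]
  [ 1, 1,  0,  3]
x^2 - 10*x + 25

The characteristic polynomial is χ_A(x) = (x - 5)^4, so the eigenvalues are known. The minimal polynomial is
  m_A(x) = Π_λ (x − λ)^{k_λ}
where k_λ is the size of the *largest* Jordan block for λ (equivalently, the smallest k with (A − λI)^k v = 0 for every generalised eigenvector v of λ).

  λ = 5: largest Jordan block has size 2, contributing (x − 5)^2

So m_A(x) = (x - 5)^2 = x^2 - 10*x + 25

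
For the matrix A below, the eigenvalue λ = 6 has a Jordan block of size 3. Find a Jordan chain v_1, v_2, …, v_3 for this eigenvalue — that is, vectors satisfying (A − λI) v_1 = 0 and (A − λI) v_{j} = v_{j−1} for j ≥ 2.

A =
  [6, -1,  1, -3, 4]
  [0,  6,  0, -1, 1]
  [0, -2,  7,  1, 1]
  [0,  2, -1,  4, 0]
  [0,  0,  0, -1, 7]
A Jordan chain for λ = 6 of length 3:
v_1 = (-8, -2, 0, -2, -2)ᵀ
v_2 = (-1, 0, -2, 2, 0)ᵀ
v_3 = (0, 1, 0, 0, 0)ᵀ

Let N = A − (6)·I. We want v_3 with N^3 v_3 = 0 but N^2 v_3 ≠ 0; then v_{j-1} := N · v_j for j = 3, …, 2.

Pick v_3 = (0, 1, 0, 0, 0)ᵀ.
Then v_2 = N · v_3 = (-1, 0, -2, 2, 0)ᵀ.
Then v_1 = N · v_2 = (-8, -2, 0, -2, -2)ᵀ.

Sanity check: (A − (6)·I) v_1 = (0, 0, 0, 0, 0)ᵀ = 0. ✓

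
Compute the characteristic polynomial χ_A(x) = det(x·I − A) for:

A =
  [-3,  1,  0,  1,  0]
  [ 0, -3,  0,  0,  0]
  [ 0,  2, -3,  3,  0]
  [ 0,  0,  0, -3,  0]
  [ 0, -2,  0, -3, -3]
x^5 + 15*x^4 + 90*x^3 + 270*x^2 + 405*x + 243

Expanding det(x·I − A) (e.g. by cofactor expansion or by noting that A is similar to its Jordan form J, which has the same characteristic polynomial as A) gives
  χ_A(x) = x^5 + 15*x^4 + 90*x^3 + 270*x^2 + 405*x + 243
which factors as (x + 3)^5. The eigenvalues (with algebraic multiplicities) are λ = -3 with multiplicity 5.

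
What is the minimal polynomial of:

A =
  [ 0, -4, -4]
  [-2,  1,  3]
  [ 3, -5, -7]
x^3 + 6*x^2 + 12*x + 8

The characteristic polynomial is χ_A(x) = (x + 2)^3, so the eigenvalues are known. The minimal polynomial is
  m_A(x) = Π_λ (x − λ)^{k_λ}
where k_λ is the size of the *largest* Jordan block for λ (equivalently, the smallest k with (A − λI)^k v = 0 for every generalised eigenvector v of λ).

  λ = -2: largest Jordan block has size 3, contributing (x + 2)^3

So m_A(x) = (x + 2)^3 = x^3 + 6*x^2 + 12*x + 8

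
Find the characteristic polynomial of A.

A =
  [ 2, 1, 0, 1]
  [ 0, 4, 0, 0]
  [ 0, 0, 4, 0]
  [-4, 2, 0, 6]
x^4 - 16*x^3 + 96*x^2 - 256*x + 256

Expanding det(x·I − A) (e.g. by cofactor expansion or by noting that A is similar to its Jordan form J, which has the same characteristic polynomial as A) gives
  χ_A(x) = x^4 - 16*x^3 + 96*x^2 - 256*x + 256
which factors as (x - 4)^4. The eigenvalues (with algebraic multiplicities) are λ = 4 with multiplicity 4.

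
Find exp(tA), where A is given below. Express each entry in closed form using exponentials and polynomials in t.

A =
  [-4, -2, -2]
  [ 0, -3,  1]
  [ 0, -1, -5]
e^{tA} =
  [exp(-4*t), -2*t*exp(-4*t), -2*t*exp(-4*t)]
  [0, t*exp(-4*t) + exp(-4*t), t*exp(-4*t)]
  [0, -t*exp(-4*t), -t*exp(-4*t) + exp(-4*t)]

Strategy: write A = P · J · P⁻¹ where J is a Jordan canonical form, so e^{tA} = P · e^{tJ} · P⁻¹, and e^{tJ} can be computed block-by-block.

A has Jordan form
J =
  [-4,  1,  0]
  [ 0, -4,  0]
  [ 0,  0, -4]
(up to reordering of blocks).

Per-block formulas:
  For a 2×2 Jordan block J_2(-4): exp(t · J_2(-4)) = e^(-4t)·(I + t·N), where N is the 2×2 nilpotent shift.
  For a 1×1 block at λ = -4: exp(t · [-4]) = [e^(-4t)].

After assembling e^{tJ} and conjugating by P, we get:

e^{tA} =
  [exp(-4*t), -2*t*exp(-4*t), -2*t*exp(-4*t)]
  [0, t*exp(-4*t) + exp(-4*t), t*exp(-4*t)]
  [0, -t*exp(-4*t), -t*exp(-4*t) + exp(-4*t)]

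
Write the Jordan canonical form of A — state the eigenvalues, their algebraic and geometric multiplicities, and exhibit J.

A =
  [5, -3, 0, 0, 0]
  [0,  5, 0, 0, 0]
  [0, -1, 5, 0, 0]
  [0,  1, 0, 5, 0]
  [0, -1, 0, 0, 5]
J_2(5) ⊕ J_1(5) ⊕ J_1(5) ⊕ J_1(5)

The characteristic polynomial is
  det(x·I − A) = x^5 - 25*x^4 + 250*x^3 - 1250*x^2 + 3125*x - 3125 = (x - 5)^5

Eigenvalues and multiplicities (the geometric multiplicity of λ is n − rank(A − λI), which equals the number of Jordan blocks for λ):
  λ = 5: algebraic multiplicity = 5, geometric multiplicity = 4

Determining the block sizes for each eigenvalue:
  λ = 5: 4 blocks summing to 5 forces exactly one block of size 2 and the rest size 1 → block sizes [2, 1, 1, 1]

Assembling the blocks gives a Jordan form
J =
  [5, 1, 0, 0, 0]
  [0, 5, 0, 0, 0]
  [0, 0, 5, 0, 0]
  [0, 0, 0, 5, 0]
  [0, 0, 0, 0, 5]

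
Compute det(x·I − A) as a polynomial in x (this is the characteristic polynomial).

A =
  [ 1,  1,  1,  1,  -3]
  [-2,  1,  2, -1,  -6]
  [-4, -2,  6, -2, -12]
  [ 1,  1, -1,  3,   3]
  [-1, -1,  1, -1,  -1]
x^5 - 10*x^4 + 40*x^3 - 80*x^2 + 80*x - 32

Expanding det(x·I − A) (e.g. by cofactor expansion or by noting that A is similar to its Jordan form J, which has the same characteristic polynomial as A) gives
  χ_A(x) = x^5 - 10*x^4 + 40*x^3 - 80*x^2 + 80*x - 32
which factors as (x - 2)^5. The eigenvalues (with algebraic multiplicities) are λ = 2 with multiplicity 5.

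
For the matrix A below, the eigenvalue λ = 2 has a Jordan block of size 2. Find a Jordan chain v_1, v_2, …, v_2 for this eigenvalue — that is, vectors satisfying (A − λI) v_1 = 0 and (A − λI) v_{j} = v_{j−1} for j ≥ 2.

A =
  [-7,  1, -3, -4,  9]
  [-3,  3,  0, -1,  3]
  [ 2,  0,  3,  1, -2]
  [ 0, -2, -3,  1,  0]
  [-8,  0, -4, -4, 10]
A Jordan chain for λ = 2 of length 2:
v_1 = (-9, -3, 2, 0, -8)ᵀ
v_2 = (1, 0, 0, 0, 0)ᵀ

Let N = A − (2)·I. We want v_2 with N^2 v_2 = 0 but N^1 v_2 ≠ 0; then v_{j-1} := N · v_j for j = 2, …, 2.

Pick v_2 = (1, 0, 0, 0, 0)ᵀ.
Then v_1 = N · v_2 = (-9, -3, 2, 0, -8)ᵀ.

Sanity check: (A − (2)·I) v_1 = (0, 0, 0, 0, 0)ᵀ = 0. ✓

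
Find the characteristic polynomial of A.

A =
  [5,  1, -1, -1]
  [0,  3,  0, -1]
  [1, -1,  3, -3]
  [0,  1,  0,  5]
x^4 - 16*x^3 + 96*x^2 - 256*x + 256

Expanding det(x·I − A) (e.g. by cofactor expansion or by noting that A is similar to its Jordan form J, which has the same characteristic polynomial as A) gives
  χ_A(x) = x^4 - 16*x^3 + 96*x^2 - 256*x + 256
which factors as (x - 4)^4. The eigenvalues (with algebraic multiplicities) are λ = 4 with multiplicity 4.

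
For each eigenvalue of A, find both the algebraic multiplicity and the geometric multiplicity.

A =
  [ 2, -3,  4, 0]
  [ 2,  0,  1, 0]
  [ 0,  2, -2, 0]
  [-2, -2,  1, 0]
λ = 0: alg = 4, geom = 2

Step 1 — factor the characteristic polynomial to read off the algebraic multiplicities:
  χ_A(x) = x^4

Step 2 — compute geometric multiplicities via the rank-nullity identity g(λ) = n − rank(A − λI):
  rank(A − (0)·I) = 2, so dim ker(A − (0)·I) = n − 2 = 2

Summary:
  λ = 0: algebraic multiplicity = 4, geometric multiplicity = 2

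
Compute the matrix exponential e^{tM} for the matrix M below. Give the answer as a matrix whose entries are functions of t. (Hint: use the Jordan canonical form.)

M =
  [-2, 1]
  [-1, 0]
e^{tM} =
  [-t*exp(-t) + exp(-t), t*exp(-t)]
  [-t*exp(-t), t*exp(-t) + exp(-t)]

Strategy: write M = P · J · P⁻¹ where J is a Jordan canonical form, so e^{tM} = P · e^{tJ} · P⁻¹, and e^{tJ} can be computed block-by-block.

M has Jordan form
J =
  [-1,  1]
  [ 0, -1]
(up to reordering of blocks).

Per-block formulas:
  For a 2×2 Jordan block J_2(-1): exp(t · J_2(-1)) = e^(-1t)·(I + t·N), where N is the 2×2 nilpotent shift.

After assembling e^{tJ} and conjugating by P, we get:

e^{tM} =
  [-t*exp(-t) + exp(-t), t*exp(-t)]
  [-t*exp(-t), t*exp(-t) + exp(-t)]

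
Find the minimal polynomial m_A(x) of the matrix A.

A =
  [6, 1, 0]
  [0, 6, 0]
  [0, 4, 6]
x^2 - 12*x + 36

The characteristic polynomial is χ_A(x) = (x - 6)^3, so the eigenvalues are known. The minimal polynomial is
  m_A(x) = Π_λ (x − λ)^{k_λ}
where k_λ is the size of the *largest* Jordan block for λ (equivalently, the smallest k with (A − λI)^k v = 0 for every generalised eigenvector v of λ).

  λ = 6: largest Jordan block has size 2, contributing (x − 6)^2

So m_A(x) = (x - 6)^2 = x^2 - 12*x + 36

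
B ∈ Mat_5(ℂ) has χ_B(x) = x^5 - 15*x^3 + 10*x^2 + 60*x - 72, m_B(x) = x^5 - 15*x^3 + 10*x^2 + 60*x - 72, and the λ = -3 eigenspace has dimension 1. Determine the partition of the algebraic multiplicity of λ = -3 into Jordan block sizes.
Block sizes for λ = -3: [2]

Step 1 — from the characteristic polynomial, algebraic multiplicity of λ = -3 is 2. From dim ker(B − (-3)·I) = 1, there are exactly 1 Jordan blocks for λ = -3.
Step 2 — from the minimal polynomial, the factor (x + 3)^2 tells us the largest block for λ = -3 has size 2.
Step 3 — with total size 2, 1 blocks, and largest block 2, the block sizes (in nonincreasing order) are [2].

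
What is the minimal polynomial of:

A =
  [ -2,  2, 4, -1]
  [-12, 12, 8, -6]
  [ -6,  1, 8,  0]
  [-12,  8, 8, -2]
x^2 - 8*x + 16

The characteristic polynomial is χ_A(x) = (x - 4)^4, so the eigenvalues are known. The minimal polynomial is
  m_A(x) = Π_λ (x − λ)^{k_λ}
where k_λ is the size of the *largest* Jordan block for λ (equivalently, the smallest k with (A − λI)^k v = 0 for every generalised eigenvector v of λ).

  λ = 4: largest Jordan block has size 2, contributing (x − 4)^2

So m_A(x) = (x - 4)^2 = x^2 - 8*x + 16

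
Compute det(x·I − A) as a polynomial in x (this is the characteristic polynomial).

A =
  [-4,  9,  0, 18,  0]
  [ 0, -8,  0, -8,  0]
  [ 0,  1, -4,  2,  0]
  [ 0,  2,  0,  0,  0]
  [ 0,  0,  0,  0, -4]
x^5 + 20*x^4 + 160*x^3 + 640*x^2 + 1280*x + 1024

Expanding det(x·I − A) (e.g. by cofactor expansion or by noting that A is similar to its Jordan form J, which has the same characteristic polynomial as A) gives
  χ_A(x) = x^5 + 20*x^4 + 160*x^3 + 640*x^2 + 1280*x + 1024
which factors as (x + 4)^5. The eigenvalues (with algebraic multiplicities) are λ = -4 with multiplicity 5.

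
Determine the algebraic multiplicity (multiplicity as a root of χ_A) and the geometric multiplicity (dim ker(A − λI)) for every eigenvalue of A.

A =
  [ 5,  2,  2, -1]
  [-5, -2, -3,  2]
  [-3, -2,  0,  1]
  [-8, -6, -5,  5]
λ = 2: alg = 4, geom = 2

Step 1 — factor the characteristic polynomial to read off the algebraic multiplicities:
  χ_A(x) = (x - 2)^4

Step 2 — compute geometric multiplicities via the rank-nullity identity g(λ) = n − rank(A − λI):
  rank(A − (2)·I) = 2, so dim ker(A − (2)·I) = n − 2 = 2

Summary:
  λ = 2: algebraic multiplicity = 4, geometric multiplicity = 2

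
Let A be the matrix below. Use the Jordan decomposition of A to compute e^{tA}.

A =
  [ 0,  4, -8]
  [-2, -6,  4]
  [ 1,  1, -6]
e^{tA} =
  [4*t*exp(-4*t) + exp(-4*t), 4*t*exp(-4*t), -8*t*exp(-4*t)]
  [-2*t*exp(-4*t), -2*t*exp(-4*t) + exp(-4*t), 4*t*exp(-4*t)]
  [t*exp(-4*t), t*exp(-4*t), -2*t*exp(-4*t) + exp(-4*t)]

Strategy: write A = P · J · P⁻¹ where J is a Jordan canonical form, so e^{tA} = P · e^{tJ} · P⁻¹, and e^{tJ} can be computed block-by-block.

A has Jordan form
J =
  [-4,  1,  0]
  [ 0, -4,  0]
  [ 0,  0, -4]
(up to reordering of blocks).

Per-block formulas:
  For a 1×1 block at λ = -4: exp(t · [-4]) = [e^(-4t)].
  For a 2×2 Jordan block J_2(-4): exp(t · J_2(-4)) = e^(-4t)·(I + t·N), where N is the 2×2 nilpotent shift.

After assembling e^{tJ} and conjugating by P, we get:

e^{tA} =
  [4*t*exp(-4*t) + exp(-4*t), 4*t*exp(-4*t), -8*t*exp(-4*t)]
  [-2*t*exp(-4*t), -2*t*exp(-4*t) + exp(-4*t), 4*t*exp(-4*t)]
  [t*exp(-4*t), t*exp(-4*t), -2*t*exp(-4*t) + exp(-4*t)]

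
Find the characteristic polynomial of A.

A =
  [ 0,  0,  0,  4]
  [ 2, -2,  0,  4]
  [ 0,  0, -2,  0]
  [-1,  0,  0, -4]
x^4 + 8*x^3 + 24*x^2 + 32*x + 16

Expanding det(x·I − A) (e.g. by cofactor expansion or by noting that A is similar to its Jordan form J, which has the same characteristic polynomial as A) gives
  χ_A(x) = x^4 + 8*x^3 + 24*x^2 + 32*x + 16
which factors as (x + 2)^4. The eigenvalues (with algebraic multiplicities) are λ = -2 with multiplicity 4.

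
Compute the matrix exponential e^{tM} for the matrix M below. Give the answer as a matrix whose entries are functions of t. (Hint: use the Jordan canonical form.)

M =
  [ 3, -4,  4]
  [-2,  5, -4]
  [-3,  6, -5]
e^{tM} =
  [2*t*exp(t) + exp(t), -4*t*exp(t), 4*t*exp(t)]
  [-2*t*exp(t), 4*t*exp(t) + exp(t), -4*t*exp(t)]
  [-3*t*exp(t), 6*t*exp(t), -6*t*exp(t) + exp(t)]

Strategy: write M = P · J · P⁻¹ where J is a Jordan canonical form, so e^{tM} = P · e^{tJ} · P⁻¹, and e^{tJ} can be computed block-by-block.

M has Jordan form
J =
  [1, 1, 0]
  [0, 1, 0]
  [0, 0, 1]
(up to reordering of blocks).

Per-block formulas:
  For a 1×1 block at λ = 1: exp(t · [1]) = [e^(1t)].
  For a 2×2 Jordan block J_2(1): exp(t · J_2(1)) = e^(1t)·(I + t·N), where N is the 2×2 nilpotent shift.

After assembling e^{tJ} and conjugating by P, we get:

e^{tM} =
  [2*t*exp(t) + exp(t), -4*t*exp(t), 4*t*exp(t)]
  [-2*t*exp(t), 4*t*exp(t) + exp(t), -4*t*exp(t)]
  [-3*t*exp(t), 6*t*exp(t), -6*t*exp(t) + exp(t)]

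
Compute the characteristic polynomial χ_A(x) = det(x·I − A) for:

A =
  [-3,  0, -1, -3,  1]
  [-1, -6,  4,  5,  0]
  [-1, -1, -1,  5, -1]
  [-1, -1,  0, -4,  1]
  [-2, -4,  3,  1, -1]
x^5 + 15*x^4 + 90*x^3 + 270*x^2 + 405*x + 243

Expanding det(x·I − A) (e.g. by cofactor expansion or by noting that A is similar to its Jordan form J, which has the same characteristic polynomial as A) gives
  χ_A(x) = x^5 + 15*x^4 + 90*x^3 + 270*x^2 + 405*x + 243
which factors as (x + 3)^5. The eigenvalues (with algebraic multiplicities) are λ = -3 with multiplicity 5.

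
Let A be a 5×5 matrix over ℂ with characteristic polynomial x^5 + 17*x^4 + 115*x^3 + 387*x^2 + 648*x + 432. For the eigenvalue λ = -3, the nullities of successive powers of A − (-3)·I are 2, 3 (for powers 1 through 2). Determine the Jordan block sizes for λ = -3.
Block sizes for λ = -3: [2, 1]

From the dimensions of kernels of powers, the number of Jordan blocks of size at least j is d_j − d_{j−1} where d_j = dim ker(N^j) (with d_0 = 0). Computing the differences gives [2, 1].
The number of blocks of size exactly k is (#blocks of size ≥ k) − (#blocks of size ≥ k + 1), so the partition is: 1 block(s) of size 1, 1 block(s) of size 2.
In nonincreasing order the block sizes are [2, 1].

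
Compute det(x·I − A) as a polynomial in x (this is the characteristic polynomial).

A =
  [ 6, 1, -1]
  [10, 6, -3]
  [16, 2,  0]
x^3 - 12*x^2 + 48*x - 64

Expanding det(x·I − A) (e.g. by cofactor expansion or by noting that A is similar to its Jordan form J, which has the same characteristic polynomial as A) gives
  χ_A(x) = x^3 - 12*x^2 + 48*x - 64
which factors as (x - 4)^3. The eigenvalues (with algebraic multiplicities) are λ = 4 with multiplicity 3.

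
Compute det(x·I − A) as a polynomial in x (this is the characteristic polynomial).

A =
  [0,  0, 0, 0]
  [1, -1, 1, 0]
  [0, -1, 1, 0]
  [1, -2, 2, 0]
x^4

Expanding det(x·I − A) (e.g. by cofactor expansion or by noting that A is similar to its Jordan form J, which has the same characteristic polynomial as A) gives
  χ_A(x) = x^4
which factors as x^4. The eigenvalues (with algebraic multiplicities) are λ = 0 with multiplicity 4.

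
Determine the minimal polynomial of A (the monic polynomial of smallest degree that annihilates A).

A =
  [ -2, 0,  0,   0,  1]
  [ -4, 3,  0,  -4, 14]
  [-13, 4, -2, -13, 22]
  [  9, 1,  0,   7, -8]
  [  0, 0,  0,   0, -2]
x^4 - 6*x^3 - 11*x^2 + 60*x + 100

The characteristic polynomial is χ_A(x) = (x - 5)^2*(x + 2)^3, so the eigenvalues are known. The minimal polynomial is
  m_A(x) = Π_λ (x − λ)^{k_λ}
where k_λ is the size of the *largest* Jordan block for λ (equivalently, the smallest k with (A − λI)^k v = 0 for every generalised eigenvector v of λ).

  λ = -2: largest Jordan block has size 2, contributing (x + 2)^2
  λ = 5: largest Jordan block has size 2, contributing (x − 5)^2

So m_A(x) = (x - 5)^2*(x + 2)^2 = x^4 - 6*x^3 - 11*x^2 + 60*x + 100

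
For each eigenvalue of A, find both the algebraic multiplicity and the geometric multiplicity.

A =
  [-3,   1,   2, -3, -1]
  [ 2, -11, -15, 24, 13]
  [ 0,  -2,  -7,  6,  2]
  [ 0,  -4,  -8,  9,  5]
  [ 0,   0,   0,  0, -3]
λ = -3: alg = 5, geom = 2

Step 1 — factor the characteristic polynomial to read off the algebraic multiplicities:
  χ_A(x) = (x + 3)^5

Step 2 — compute geometric multiplicities via the rank-nullity identity g(λ) = n − rank(A − λI):
  rank(A − (-3)·I) = 3, so dim ker(A − (-3)·I) = n − 3 = 2

Summary:
  λ = -3: algebraic multiplicity = 5, geometric multiplicity = 2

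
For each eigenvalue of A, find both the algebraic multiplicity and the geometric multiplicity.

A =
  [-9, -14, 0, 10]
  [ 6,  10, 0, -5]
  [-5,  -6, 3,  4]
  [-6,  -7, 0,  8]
λ = 3: alg = 4, geom = 2

Step 1 — factor the characteristic polynomial to read off the algebraic multiplicities:
  χ_A(x) = (x - 3)^4

Step 2 — compute geometric multiplicities via the rank-nullity identity g(λ) = n − rank(A − λI):
  rank(A − (3)·I) = 2, so dim ker(A − (3)·I) = n − 2 = 2

Summary:
  λ = 3: algebraic multiplicity = 4, geometric multiplicity = 2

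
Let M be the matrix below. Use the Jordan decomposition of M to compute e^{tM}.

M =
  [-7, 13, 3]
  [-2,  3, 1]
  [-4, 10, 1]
e^{tM} =
  [-t^2*exp(-t) - 6*t*exp(-t) + exp(-t), 2*t^2*exp(-t) + 13*t*exp(-t), t^2*exp(-t)/2 + 3*t*exp(-t)]
  [-2*t*exp(-t), 4*t*exp(-t) + exp(-t), t*exp(-t)]
  [-2*t^2*exp(-t) - 4*t*exp(-t), 4*t^2*exp(-t) + 10*t*exp(-t), t^2*exp(-t) + 2*t*exp(-t) + exp(-t)]

Strategy: write M = P · J · P⁻¹ where J is a Jordan canonical form, so e^{tM} = P · e^{tJ} · P⁻¹, and e^{tJ} can be computed block-by-block.

M has Jordan form
J =
  [-1,  1,  0]
  [ 0, -1,  1]
  [ 0,  0, -1]
(up to reordering of blocks).

Per-block formulas:
  For a 3×3 Jordan block J_3(-1): exp(t · J_3(-1)) = e^(-1t)·(I + t·N + (t^2/2)·N^2), where N is the 3×3 nilpotent shift.

After assembling e^{tJ} and conjugating by P, we get:

e^{tM} =
  [-t^2*exp(-t) - 6*t*exp(-t) + exp(-t), 2*t^2*exp(-t) + 13*t*exp(-t), t^2*exp(-t)/2 + 3*t*exp(-t)]
  [-2*t*exp(-t), 4*t*exp(-t) + exp(-t), t*exp(-t)]
  [-2*t^2*exp(-t) - 4*t*exp(-t), 4*t^2*exp(-t) + 10*t*exp(-t), t^2*exp(-t) + 2*t*exp(-t) + exp(-t)]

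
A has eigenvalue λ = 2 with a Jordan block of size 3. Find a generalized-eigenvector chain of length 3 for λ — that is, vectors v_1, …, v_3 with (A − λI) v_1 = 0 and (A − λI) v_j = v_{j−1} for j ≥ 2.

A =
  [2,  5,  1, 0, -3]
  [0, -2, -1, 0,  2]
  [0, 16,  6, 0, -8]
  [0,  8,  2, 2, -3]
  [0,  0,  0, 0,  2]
A Jordan chain for λ = 2 of length 3:
v_1 = (-4, 0, 0, 0, 0)ᵀ
v_2 = (5, -4, 16, 8, 0)ᵀ
v_3 = (0, 1, 0, 0, 0)ᵀ

Let N = A − (2)·I. We want v_3 with N^3 v_3 = 0 but N^2 v_3 ≠ 0; then v_{j-1} := N · v_j for j = 3, …, 2.

Pick v_3 = (0, 1, 0, 0, 0)ᵀ.
Then v_2 = N · v_3 = (5, -4, 16, 8, 0)ᵀ.
Then v_1 = N · v_2 = (-4, 0, 0, 0, 0)ᵀ.

Sanity check: (A − (2)·I) v_1 = (0, 0, 0, 0, 0)ᵀ = 0. ✓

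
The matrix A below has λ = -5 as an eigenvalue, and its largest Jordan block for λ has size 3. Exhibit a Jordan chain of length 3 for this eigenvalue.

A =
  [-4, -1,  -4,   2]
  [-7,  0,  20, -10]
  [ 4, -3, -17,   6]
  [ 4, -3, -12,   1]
A Jordan chain for λ = -5 of length 3:
v_1 = (0, -2, 1, 1)ᵀ
v_2 = (1, -7, 4, 4)ᵀ
v_3 = (1, 0, 0, 0)ᵀ

Let N = A − (-5)·I. We want v_3 with N^3 v_3 = 0 but N^2 v_3 ≠ 0; then v_{j-1} := N · v_j for j = 3, …, 2.

Pick v_3 = (1, 0, 0, 0)ᵀ.
Then v_2 = N · v_3 = (1, -7, 4, 4)ᵀ.
Then v_1 = N · v_2 = (0, -2, 1, 1)ᵀ.

Sanity check: (A − (-5)·I) v_1 = (0, 0, 0, 0)ᵀ = 0. ✓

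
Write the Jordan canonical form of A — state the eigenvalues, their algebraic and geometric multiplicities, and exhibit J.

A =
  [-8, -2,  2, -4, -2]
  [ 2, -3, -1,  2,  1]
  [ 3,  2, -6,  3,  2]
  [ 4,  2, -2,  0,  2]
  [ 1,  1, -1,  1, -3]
J_2(-4) ⊕ J_2(-4) ⊕ J_1(-4)

The characteristic polynomial is
  det(x·I − A) = x^5 + 20*x^4 + 160*x^3 + 640*x^2 + 1280*x + 1024 = (x + 4)^5

Eigenvalues and multiplicities (the geometric multiplicity of λ is n − rank(A − λI), which equals the number of Jordan blocks for λ):
  λ = -4: algebraic multiplicity = 5, geometric multiplicity = 3

Determining the block sizes for each eigenvalue:
  λ = -4: with am = 5 and gm = 3, the partition is not yet determined (e.g. several partitions of 5 into 3 parts exist). Let N = A − (-4)·I. Computing rank(N^1) = 2, rank(N^2) = 0; the number of blocks of size ≥ j is rank(N^{j−1}) − rank(N^j), giving [3, 2]. So we have 2 block(s) of size 2, 1 block(s) of size 1 → block sizes [2, 2, 1]

Assembling the blocks gives a Jordan form
J =
  [-4,  1,  0,  0,  0]
  [ 0, -4,  0,  0,  0]
  [ 0,  0, -4,  1,  0]
  [ 0,  0,  0, -4,  0]
  [ 0,  0,  0,  0, -4]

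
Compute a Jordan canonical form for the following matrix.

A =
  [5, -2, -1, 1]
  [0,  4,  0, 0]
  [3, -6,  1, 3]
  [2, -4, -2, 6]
J_2(4) ⊕ J_1(4) ⊕ J_1(4)

The characteristic polynomial is
  det(x·I − A) = x^4 - 16*x^3 + 96*x^2 - 256*x + 256 = (x - 4)^4

Eigenvalues and multiplicities (the geometric multiplicity of λ is n − rank(A − λI), which equals the number of Jordan blocks for λ):
  λ = 4: algebraic multiplicity = 4, geometric multiplicity = 3

Determining the block sizes for each eigenvalue:
  λ = 4: 3 blocks summing to 4 forces exactly one block of size 2 and the rest size 1 → block sizes [2, 1, 1]

Assembling the blocks gives a Jordan form
J =
  [4, 1, 0, 0]
  [0, 4, 0, 0]
  [0, 0, 4, 0]
  [0, 0, 0, 4]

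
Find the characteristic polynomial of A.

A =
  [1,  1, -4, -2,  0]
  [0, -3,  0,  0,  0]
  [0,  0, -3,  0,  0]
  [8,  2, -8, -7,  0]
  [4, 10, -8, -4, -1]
x^5 + 13*x^4 + 66*x^3 + 162*x^2 + 189*x + 81

Expanding det(x·I − A) (e.g. by cofactor expansion or by noting that A is similar to its Jordan form J, which has the same characteristic polynomial as A) gives
  χ_A(x) = x^5 + 13*x^4 + 66*x^3 + 162*x^2 + 189*x + 81
which factors as (x + 1)*(x + 3)^4. The eigenvalues (with algebraic multiplicities) are λ = -3 with multiplicity 4, λ = -1 with multiplicity 1.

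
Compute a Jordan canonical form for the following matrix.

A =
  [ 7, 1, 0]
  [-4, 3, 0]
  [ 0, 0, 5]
J_2(5) ⊕ J_1(5)

The characteristic polynomial is
  det(x·I − A) = x^3 - 15*x^2 + 75*x - 125 = (x - 5)^3

Eigenvalues and multiplicities (the geometric multiplicity of λ is n − rank(A − λI), which equals the number of Jordan blocks for λ):
  λ = 5: algebraic multiplicity = 3, geometric multiplicity = 2

Determining the block sizes for each eigenvalue:
  λ = 5: 2 blocks summing to 3 forces exactly one block of size 2 and the rest size 1 → block sizes [2, 1]

Assembling the blocks gives a Jordan form
J =
  [5, 1, 0]
  [0, 5, 0]
  [0, 0, 5]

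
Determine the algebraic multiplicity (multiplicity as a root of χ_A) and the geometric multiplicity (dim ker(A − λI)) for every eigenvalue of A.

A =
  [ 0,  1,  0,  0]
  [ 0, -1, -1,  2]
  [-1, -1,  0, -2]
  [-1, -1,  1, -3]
λ = -1: alg = 4, geom = 2

Step 1 — factor the characteristic polynomial to read off the algebraic multiplicities:
  χ_A(x) = (x + 1)^4

Step 2 — compute geometric multiplicities via the rank-nullity identity g(λ) = n − rank(A − λI):
  rank(A − (-1)·I) = 2, so dim ker(A − (-1)·I) = n − 2 = 2

Summary:
  λ = -1: algebraic multiplicity = 4, geometric multiplicity = 2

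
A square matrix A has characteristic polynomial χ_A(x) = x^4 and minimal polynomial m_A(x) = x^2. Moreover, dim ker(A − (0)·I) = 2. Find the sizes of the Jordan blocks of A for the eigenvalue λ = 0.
Block sizes for λ = 0: [2, 2]

Step 1 — from the characteristic polynomial, algebraic multiplicity of λ = 0 is 4. From dim ker(A − (0)·I) = 2, there are exactly 2 Jordan blocks for λ = 0.
Step 2 — from the minimal polynomial, the factor (x − 0)^2 tells us the largest block for λ = 0 has size 2.
Step 3 — with total size 4, 2 blocks, and largest block 2, the block sizes (in nonincreasing order) are [2, 2].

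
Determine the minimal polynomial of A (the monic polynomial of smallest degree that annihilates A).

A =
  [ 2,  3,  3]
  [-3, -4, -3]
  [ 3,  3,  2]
x^2 - x - 2

The characteristic polynomial is χ_A(x) = (x - 2)*(x + 1)^2, so the eigenvalues are known. The minimal polynomial is
  m_A(x) = Π_λ (x − λ)^{k_λ}
where k_λ is the size of the *largest* Jordan block for λ (equivalently, the smallest k with (A − λI)^k v = 0 for every generalised eigenvector v of λ).

  λ = -1: largest Jordan block has size 1, contributing (x + 1)
  λ = 2: largest Jordan block has size 1, contributing (x − 2)

So m_A(x) = (x - 2)*(x + 1) = x^2 - x - 2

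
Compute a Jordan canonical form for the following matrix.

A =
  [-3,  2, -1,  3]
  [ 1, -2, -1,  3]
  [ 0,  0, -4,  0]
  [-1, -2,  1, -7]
J_2(-4) ⊕ J_1(-4) ⊕ J_1(-4)

The characteristic polynomial is
  det(x·I − A) = x^4 + 16*x^3 + 96*x^2 + 256*x + 256 = (x + 4)^4

Eigenvalues and multiplicities (the geometric multiplicity of λ is n − rank(A − λI), which equals the number of Jordan blocks for λ):
  λ = -4: algebraic multiplicity = 4, geometric multiplicity = 3

Determining the block sizes for each eigenvalue:
  λ = -4: 3 blocks summing to 4 forces exactly one block of size 2 and the rest size 1 → block sizes [2, 1, 1]

Assembling the blocks gives a Jordan form
J =
  [-4,  1,  0,  0]
  [ 0, -4,  0,  0]
  [ 0,  0, -4,  0]
  [ 0,  0,  0, -4]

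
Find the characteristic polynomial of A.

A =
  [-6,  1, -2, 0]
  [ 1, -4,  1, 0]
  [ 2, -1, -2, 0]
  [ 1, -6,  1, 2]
x^4 + 10*x^3 + 24*x^2 - 32*x - 128

Expanding det(x·I − A) (e.g. by cofactor expansion or by noting that A is similar to its Jordan form J, which has the same characteristic polynomial as A) gives
  χ_A(x) = x^4 + 10*x^3 + 24*x^2 - 32*x - 128
which factors as (x - 2)*(x + 4)^3. The eigenvalues (with algebraic multiplicities) are λ = -4 with multiplicity 3, λ = 2 with multiplicity 1.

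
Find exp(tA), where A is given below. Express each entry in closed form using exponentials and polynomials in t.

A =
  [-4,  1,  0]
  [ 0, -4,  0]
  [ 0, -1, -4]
e^{tA} =
  [exp(-4*t), t*exp(-4*t), 0]
  [0, exp(-4*t), 0]
  [0, -t*exp(-4*t), exp(-4*t)]

Strategy: write A = P · J · P⁻¹ where J is a Jordan canonical form, so e^{tA} = P · e^{tJ} · P⁻¹, and e^{tJ} can be computed block-by-block.

A has Jordan form
J =
  [-4,  1,  0]
  [ 0, -4,  0]
  [ 0,  0, -4]
(up to reordering of blocks).

Per-block formulas:
  For a 1×1 block at λ = -4: exp(t · [-4]) = [e^(-4t)].
  For a 2×2 Jordan block J_2(-4): exp(t · J_2(-4)) = e^(-4t)·(I + t·N), where N is the 2×2 nilpotent shift.

After assembling e^{tJ} and conjugating by P, we get:

e^{tA} =
  [exp(-4*t), t*exp(-4*t), 0]
  [0, exp(-4*t), 0]
  [0, -t*exp(-4*t), exp(-4*t)]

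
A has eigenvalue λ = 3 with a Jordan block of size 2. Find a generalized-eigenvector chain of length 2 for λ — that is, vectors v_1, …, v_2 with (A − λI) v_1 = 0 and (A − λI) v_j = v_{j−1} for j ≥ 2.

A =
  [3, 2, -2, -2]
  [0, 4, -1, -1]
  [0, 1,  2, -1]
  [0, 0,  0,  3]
A Jordan chain for λ = 3 of length 2:
v_1 = (2, 1, 1, 0)ᵀ
v_2 = (0, 1, 0, 0)ᵀ

Let N = A − (3)·I. We want v_2 with N^2 v_2 = 0 but N^1 v_2 ≠ 0; then v_{j-1} := N · v_j for j = 2, …, 2.

Pick v_2 = (0, 1, 0, 0)ᵀ.
Then v_1 = N · v_2 = (2, 1, 1, 0)ᵀ.

Sanity check: (A − (3)·I) v_1 = (0, 0, 0, 0)ᵀ = 0. ✓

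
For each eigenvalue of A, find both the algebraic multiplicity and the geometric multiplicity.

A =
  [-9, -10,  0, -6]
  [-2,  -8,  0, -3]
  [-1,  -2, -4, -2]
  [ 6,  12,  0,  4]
λ = -5: alg = 1, geom = 1; λ = -4: alg = 3, geom = 2

Step 1 — factor the characteristic polynomial to read off the algebraic multiplicities:
  χ_A(x) = (x + 4)^3*(x + 5)

Step 2 — compute geometric multiplicities via the rank-nullity identity g(λ) = n − rank(A − λI):
  rank(A − (-5)·I) = 3, so dim ker(A − (-5)·I) = n − 3 = 1
  rank(A − (-4)·I) = 2, so dim ker(A − (-4)·I) = n − 2 = 2

Summary:
  λ = -5: algebraic multiplicity = 1, geometric multiplicity = 1
  λ = -4: algebraic multiplicity = 3, geometric multiplicity = 2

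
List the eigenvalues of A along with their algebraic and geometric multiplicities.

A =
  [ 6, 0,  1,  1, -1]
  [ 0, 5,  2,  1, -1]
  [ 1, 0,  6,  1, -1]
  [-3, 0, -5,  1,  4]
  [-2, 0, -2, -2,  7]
λ = 5: alg = 5, geom = 3

Step 1 — factor the characteristic polynomial to read off the algebraic multiplicities:
  χ_A(x) = (x - 5)^5

Step 2 — compute geometric multiplicities via the rank-nullity identity g(λ) = n − rank(A − λI):
  rank(A − (5)·I) = 2, so dim ker(A − (5)·I) = n − 2 = 3

Summary:
  λ = 5: algebraic multiplicity = 5, geometric multiplicity = 3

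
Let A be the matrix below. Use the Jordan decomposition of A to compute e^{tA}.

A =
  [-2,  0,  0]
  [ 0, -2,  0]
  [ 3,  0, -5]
e^{tA} =
  [exp(-2*t), 0, 0]
  [0, exp(-2*t), 0]
  [exp(-2*t) - exp(-5*t), 0, exp(-5*t)]

Strategy: write A = P · J · P⁻¹ where J is a Jordan canonical form, so e^{tA} = P · e^{tJ} · P⁻¹, and e^{tJ} can be computed block-by-block.

A has Jordan form
J =
  [-5,  0,  0]
  [ 0, -2,  0]
  [ 0,  0, -2]
(up to reordering of blocks).

Per-block formulas:
  For a 1×1 block at λ = -2: exp(t · [-2]) = [e^(-2t)].
  For a 1×1 block at λ = -5: exp(t · [-5]) = [e^(-5t)].

After assembling e^{tJ} and conjugating by P, we get:

e^{tA} =
  [exp(-2*t), 0, 0]
  [0, exp(-2*t), 0]
  [exp(-2*t) - exp(-5*t), 0, exp(-5*t)]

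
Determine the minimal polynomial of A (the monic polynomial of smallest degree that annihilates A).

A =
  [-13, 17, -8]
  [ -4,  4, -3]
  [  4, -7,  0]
x^3 + 9*x^2 + 27*x + 27

The characteristic polynomial is χ_A(x) = (x + 3)^3, so the eigenvalues are known. The minimal polynomial is
  m_A(x) = Π_λ (x − λ)^{k_λ}
where k_λ is the size of the *largest* Jordan block for λ (equivalently, the smallest k with (A − λI)^k v = 0 for every generalised eigenvector v of λ).

  λ = -3: largest Jordan block has size 3, contributing (x + 3)^3

So m_A(x) = (x + 3)^3 = x^3 + 9*x^2 + 27*x + 27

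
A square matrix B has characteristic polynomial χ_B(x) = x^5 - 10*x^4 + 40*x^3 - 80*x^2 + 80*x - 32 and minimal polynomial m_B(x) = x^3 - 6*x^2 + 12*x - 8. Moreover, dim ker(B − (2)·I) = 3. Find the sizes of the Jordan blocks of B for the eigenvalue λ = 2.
Block sizes for λ = 2: [3, 1, 1]

Step 1 — from the characteristic polynomial, algebraic multiplicity of λ = 2 is 5. From dim ker(B − (2)·I) = 3, there are exactly 3 Jordan blocks for λ = 2.
Step 2 — from the minimal polynomial, the factor (x − 2)^3 tells us the largest block for λ = 2 has size 3.
Step 3 — with total size 5, 3 blocks, and largest block 3, the block sizes (in nonincreasing order) are [3, 1, 1].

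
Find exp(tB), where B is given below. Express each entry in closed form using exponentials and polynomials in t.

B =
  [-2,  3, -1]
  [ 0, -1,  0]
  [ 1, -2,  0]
e^{tB} =
  [-t*exp(-t) + exp(-t), -t^2*exp(-t)/2 + 3*t*exp(-t), -t*exp(-t)]
  [0, exp(-t), 0]
  [t*exp(-t), t^2*exp(-t)/2 - 2*t*exp(-t), t*exp(-t) + exp(-t)]

Strategy: write B = P · J · P⁻¹ where J is a Jordan canonical form, so e^{tB} = P · e^{tJ} · P⁻¹, and e^{tJ} can be computed block-by-block.

B has Jordan form
J =
  [-1,  1,  0]
  [ 0, -1,  1]
  [ 0,  0, -1]
(up to reordering of blocks).

Per-block formulas:
  For a 3×3 Jordan block J_3(-1): exp(t · J_3(-1)) = e^(-1t)·(I + t·N + (t^2/2)·N^2), where N is the 3×3 nilpotent shift.

After assembling e^{tJ} and conjugating by P, we get:

e^{tB} =
  [-t*exp(-t) + exp(-t), -t^2*exp(-t)/2 + 3*t*exp(-t), -t*exp(-t)]
  [0, exp(-t), 0]
  [t*exp(-t), t^2*exp(-t)/2 - 2*t*exp(-t), t*exp(-t) + exp(-t)]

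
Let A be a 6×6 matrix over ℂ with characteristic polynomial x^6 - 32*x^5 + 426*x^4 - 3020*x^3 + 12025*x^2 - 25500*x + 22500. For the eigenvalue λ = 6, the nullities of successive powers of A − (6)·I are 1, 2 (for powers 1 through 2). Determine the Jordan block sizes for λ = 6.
Block sizes for λ = 6: [2]

From the dimensions of kernels of powers, the number of Jordan blocks of size at least j is d_j − d_{j−1} where d_j = dim ker(N^j) (with d_0 = 0). Computing the differences gives [1, 1].
The number of blocks of size exactly k is (#blocks of size ≥ k) − (#blocks of size ≥ k + 1), so the partition is: 1 block(s) of size 2.
In nonincreasing order the block sizes are [2].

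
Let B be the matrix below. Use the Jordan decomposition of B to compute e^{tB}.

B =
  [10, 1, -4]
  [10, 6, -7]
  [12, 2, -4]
e^{tB} =
  [-t^2*exp(4*t) + 6*t*exp(4*t) + exp(4*t), t*exp(4*t), t^2*exp(4*t)/2 - 4*t*exp(4*t)]
  [-2*t^2*exp(4*t) + 10*t*exp(4*t), 2*t*exp(4*t) + exp(4*t), t^2*exp(4*t) - 7*t*exp(4*t)]
  [-2*t^2*exp(4*t) + 12*t*exp(4*t), 2*t*exp(4*t), t^2*exp(4*t) - 8*t*exp(4*t) + exp(4*t)]

Strategy: write B = P · J · P⁻¹ where J is a Jordan canonical form, so e^{tB} = P · e^{tJ} · P⁻¹, and e^{tJ} can be computed block-by-block.

B has Jordan form
J =
  [4, 1, 0]
  [0, 4, 1]
  [0, 0, 4]
(up to reordering of blocks).

Per-block formulas:
  For a 3×3 Jordan block J_3(4): exp(t · J_3(4)) = e^(4t)·(I + t·N + (t^2/2)·N^2), where N is the 3×3 nilpotent shift.

After assembling e^{tJ} and conjugating by P, we get:

e^{tB} =
  [-t^2*exp(4*t) + 6*t*exp(4*t) + exp(4*t), t*exp(4*t), t^2*exp(4*t)/2 - 4*t*exp(4*t)]
  [-2*t^2*exp(4*t) + 10*t*exp(4*t), 2*t*exp(4*t) + exp(4*t), t^2*exp(4*t) - 7*t*exp(4*t)]
  [-2*t^2*exp(4*t) + 12*t*exp(4*t), 2*t*exp(4*t), t^2*exp(4*t) - 8*t*exp(4*t) + exp(4*t)]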